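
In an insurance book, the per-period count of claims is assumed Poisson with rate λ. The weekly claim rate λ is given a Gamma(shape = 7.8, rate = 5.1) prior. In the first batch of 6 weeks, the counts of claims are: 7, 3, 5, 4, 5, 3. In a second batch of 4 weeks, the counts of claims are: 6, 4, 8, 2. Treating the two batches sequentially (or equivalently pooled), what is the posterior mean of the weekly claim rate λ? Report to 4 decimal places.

With a Gamma(shape α, rate β) prior, the Poisson likelihood is conjugate: the posterior is Gamma(α + ΣXᵢ, β + n).
Batch 1: sum of counts S = 27 over n = 6 weeks.
After batch 1: Gamma(α+S, β+n) = Gamma(7.8+27, 5.1+6) = Gamma(34.8, 11.1).
Batch 2: sum of counts S = 20 over n = 4 weeks.
After batch 2: Gamma(α+S, β+n) = Gamma(34.8+20, 11.1+4) = Gamma(54.8, 15.1).
Posterior mean = α/β = 54.8/15.1 = 3.6291.

3.6291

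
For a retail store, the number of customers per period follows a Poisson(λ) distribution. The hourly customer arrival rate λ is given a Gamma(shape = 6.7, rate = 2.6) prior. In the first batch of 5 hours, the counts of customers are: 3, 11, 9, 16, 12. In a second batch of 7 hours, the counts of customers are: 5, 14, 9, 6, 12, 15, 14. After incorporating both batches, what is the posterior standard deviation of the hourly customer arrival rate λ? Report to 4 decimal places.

With a Gamma(shape α, rate β) prior, the Poisson likelihood is conjugate: the posterior is Gamma(α + ΣXᵢ, β + n).
Batch 1: sum of counts S = 51 over n = 5 hours.
After batch 1: Gamma(α+S, β+n) = Gamma(6.7+51, 2.6+5) = Gamma(57.7, 7.6).
Batch 2: sum of counts S = 75 over n = 7 hours.
After batch 2: Gamma(α+S, β+n) = Gamma(57.7+75, 7.6+7) = Gamma(132.7, 14.6).
SD = √α/β = √132.7/14.6 = 0.7890.

0.7890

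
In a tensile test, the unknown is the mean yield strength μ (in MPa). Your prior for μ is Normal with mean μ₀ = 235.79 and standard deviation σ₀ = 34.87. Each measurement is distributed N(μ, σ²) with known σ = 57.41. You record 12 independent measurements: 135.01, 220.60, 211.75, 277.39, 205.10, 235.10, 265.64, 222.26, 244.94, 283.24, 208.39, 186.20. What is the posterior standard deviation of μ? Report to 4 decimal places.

For Normal data with known variance σ², a Normal(μ₀, σ₀²) prior on μ is conjugate. Posterior precision = 1/σ₀² + n/σ²; posterior mean is the precision-weighted average of μ₀ and x̄.
σ₀² = 34.87² = 1215.9169, σ² = 57.41² = 3295.9081; σ² + n·σ₀² = 3295.9081 + 12·1215.9169 = 17886.9109.
Posterior precision = 1/σ₀² + n/σ² = 1/1215.9169 + 12/3295.9081 = (σ² + n·σ₀²)/(σ₀²σ²) = 17886.9109/(1215.9169·3295.9081); posterior variance σₙ² = σ₀²σ²/(σ² + n·σ₀²) = 1215.9169·3295.9081/17886.9109 = 224.049328.
Posterior SD = √σₙ² = √(1215.9169·3295.9081/17886.9109) = 14.9683.

14.9683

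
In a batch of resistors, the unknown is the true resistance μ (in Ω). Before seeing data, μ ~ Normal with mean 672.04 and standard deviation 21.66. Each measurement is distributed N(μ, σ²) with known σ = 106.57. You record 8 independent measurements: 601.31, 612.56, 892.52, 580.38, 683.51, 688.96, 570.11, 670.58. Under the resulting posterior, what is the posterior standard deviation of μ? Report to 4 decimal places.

For Normal data with known variance σ², a Normal(μ₀, σ₀²) prior on μ is conjugate. Posterior precision = 1/σ₀² + n/σ²; posterior mean is the precision-weighted average of μ₀ and x̄.
σ₀² = 21.66² = 469.1556, σ² = 106.57² = 11357.1649; σ² + n·σ₀² = 11357.1649 + 8·469.1556 = 15110.4097.
Posterior precision = 1/σ₀² + n/σ² = 1/469.1556 + 8/11357.1649 = (σ² + n·σ₀²)/(σ₀²σ²) = 15110.4097/(469.1556·11357.1649); posterior variance σₙ² = σ₀²σ²/(σ² + n·σ₀²) = 469.1556·11357.1649/15110.4097 = 352.622968.
Posterior SD = √σₙ² = √(469.1556·11357.1649/15110.4097) = 18.7783.

18.7783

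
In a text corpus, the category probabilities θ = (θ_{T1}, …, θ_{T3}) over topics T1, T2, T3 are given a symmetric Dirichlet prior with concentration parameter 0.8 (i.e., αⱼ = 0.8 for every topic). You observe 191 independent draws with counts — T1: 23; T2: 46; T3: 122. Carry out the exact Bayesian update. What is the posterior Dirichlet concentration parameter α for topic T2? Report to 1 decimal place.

46.8

The Dirichlet prior is conjugate to the Multinomial likelihood: each posterior αⱼ = prior αⱼ + observed count nⱼ.
Posterior concentration: (23.8, 46.8, 122.8), total = 193.4.
α_{T2} = 0.8 + 46 = 46.8.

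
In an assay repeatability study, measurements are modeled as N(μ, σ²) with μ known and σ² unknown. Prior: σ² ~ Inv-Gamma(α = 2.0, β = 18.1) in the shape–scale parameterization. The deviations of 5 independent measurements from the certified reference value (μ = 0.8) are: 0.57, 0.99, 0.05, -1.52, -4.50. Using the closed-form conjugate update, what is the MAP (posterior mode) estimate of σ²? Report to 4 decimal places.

With known mean μ and an Inverse-Gamma(α, β) prior on σ², the Normal likelihood is conjugate: posterior is Inv-Gamma(α + n/2, β + Σ(xᵢ−μ)²/2).
Σ(xᵢ−μ)² = (0.57)² + (0.99)² + (0.05)² + (-1.52)² + (-4.50)² = 23.8679.
Posterior: Inv-Gamma(2.0 + 5/2, 18.1 + 23.8679/2) = Inv-Gamma(4.50, 30.03395).
Mode = β/(α+1) = 30.03395/5.50 = 5.4607.

5.4607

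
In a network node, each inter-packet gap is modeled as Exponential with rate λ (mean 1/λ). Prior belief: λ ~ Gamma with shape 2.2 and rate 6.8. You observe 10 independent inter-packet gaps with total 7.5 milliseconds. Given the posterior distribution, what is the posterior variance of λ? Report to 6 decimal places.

With a Gamma(shape α, rate β) prior on the exponential rate λ, the posterior after n observations with total T = Σxᵢ is Gamma(α+n, β+T).
Posterior: Gamma(2.2+10, 6.8+7.5) = Gamma(12.2, 14.3).
Var = α/β² = 0.059661.

0.059661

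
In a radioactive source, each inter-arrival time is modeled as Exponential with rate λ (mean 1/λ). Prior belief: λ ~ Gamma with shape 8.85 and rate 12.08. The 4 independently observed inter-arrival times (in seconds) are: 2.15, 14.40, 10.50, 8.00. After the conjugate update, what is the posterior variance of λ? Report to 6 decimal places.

0.005785

With a Gamma(shape α, rate β) prior on the exponential rate λ, the posterior after n observations with total T = Σxᵢ is Gamma(α+n, β+T).
Sum of observations T = 35.05 seconds; n = 4.
Posterior: Gamma(8.85+4, 12.08+35.05) = Gamma(12.85, 47.13).
Var = α/β² = 0.005785.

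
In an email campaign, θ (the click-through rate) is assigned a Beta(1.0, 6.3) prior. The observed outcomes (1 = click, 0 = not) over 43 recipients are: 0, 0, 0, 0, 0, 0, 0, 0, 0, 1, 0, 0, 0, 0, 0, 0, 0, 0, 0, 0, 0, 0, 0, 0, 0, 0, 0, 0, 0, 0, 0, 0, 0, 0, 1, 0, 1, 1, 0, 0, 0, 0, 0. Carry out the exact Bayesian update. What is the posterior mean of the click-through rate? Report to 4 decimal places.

The Beta prior is conjugate to a Binomial/Bernoulli likelihood; the update adds successes to α and failures to β.
Posterior: Beta(α+k, β+n−k) = Beta(1.0+4, 6.3+39) = Beta(5.0, 45.3).
Posterior mean = α/(α+β) = 5.0/50.3 = 0.0994.

0.0994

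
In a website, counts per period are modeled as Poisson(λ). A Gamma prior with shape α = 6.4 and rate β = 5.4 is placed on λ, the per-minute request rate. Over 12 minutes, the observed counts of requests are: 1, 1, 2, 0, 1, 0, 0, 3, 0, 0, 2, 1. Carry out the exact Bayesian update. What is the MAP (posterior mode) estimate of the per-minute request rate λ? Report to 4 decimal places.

0.9425

With a Gamma(shape α, rate β) prior, the Poisson likelihood is conjugate: the posterior is Gamma(α + ΣXᵢ, β + n).
Sum of counts S = 11 over n = 12 minutes.
Posterior: Gamma(α+S, β+n) = Gamma(6.4+11, 5.4+12) = Gamma(17.4, 17.4).
Mode of Gamma(α,β) for α≥1 is (α−1)/β = 16.4/17.4 = 0.9425.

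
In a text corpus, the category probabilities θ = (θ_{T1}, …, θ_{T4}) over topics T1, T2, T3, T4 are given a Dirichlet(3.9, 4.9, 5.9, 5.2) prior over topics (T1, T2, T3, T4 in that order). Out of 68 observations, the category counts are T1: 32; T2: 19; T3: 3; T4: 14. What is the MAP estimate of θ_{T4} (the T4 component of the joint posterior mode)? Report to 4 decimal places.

The Dirichlet prior is conjugate to the Multinomial likelihood: each posterior αⱼ = prior αⱼ + observed count nⱼ.
Posterior concentration: (35.9, 23.9, 8.9, 19.2), total = 87.9.
Joint mode component: (α_{T4}−1)/(Σα−K) = 18.2/83.9 = 0.2169.

0.2169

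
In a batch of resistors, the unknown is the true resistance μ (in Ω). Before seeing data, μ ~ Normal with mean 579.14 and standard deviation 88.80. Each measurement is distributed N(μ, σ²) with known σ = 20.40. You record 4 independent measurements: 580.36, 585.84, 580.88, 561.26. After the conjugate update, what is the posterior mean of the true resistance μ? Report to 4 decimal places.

577.1118

For Normal data with known variance σ², a Normal(μ₀, σ₀²) prior on μ is conjugate. Posterior precision = 1/σ₀² + n/σ²; posterior mean is the precision-weighted average of μ₀ and x̄.
Σxᵢ = 580.36 + 585.84 + 580.88 + 561.26 = 2308.34, so n·x̄ = 2308.34.
σ₀² = 88.80² = 7885.44, σ² = 20.40² = 416.16; σ² + n·σ₀² = 416.16 + 4·7885.44 = 31957.92.
Posterior mean = (μ₀/σ₀² + n·x̄/σ²)/(1/σ₀² + n/σ²) = (σ²·μ₀ + σ₀²·n·x̄)/(σ² + n·σ₀²) = (416.16·579.14 + 7885.44·2308.34)/31957.92 = 18443291.472/31957.92 = 577.1118.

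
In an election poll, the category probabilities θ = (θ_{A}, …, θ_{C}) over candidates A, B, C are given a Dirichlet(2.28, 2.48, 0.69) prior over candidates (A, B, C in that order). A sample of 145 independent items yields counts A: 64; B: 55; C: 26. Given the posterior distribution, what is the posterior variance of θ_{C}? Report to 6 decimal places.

0.000964

The Dirichlet prior is conjugate to the Multinomial likelihood: each posterior αⱼ = prior αⱼ + observed count nⱼ.
Posterior concentration: (66.28, 57.48, 26.69), total = 150.45.
Var[θ_j] = α_j(Σα−α_j)/((Σα)²(Σα+1)) = 26.69·123.76/(150.45²·151.45) = 0.000964.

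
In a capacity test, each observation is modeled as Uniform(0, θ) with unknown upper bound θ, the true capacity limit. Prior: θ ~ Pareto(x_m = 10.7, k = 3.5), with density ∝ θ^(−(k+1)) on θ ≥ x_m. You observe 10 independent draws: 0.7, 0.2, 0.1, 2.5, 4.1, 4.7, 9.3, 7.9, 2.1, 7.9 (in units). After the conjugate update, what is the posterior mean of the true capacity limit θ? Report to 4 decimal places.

A Pareto(scale x_m, shape k) prior on the upper bound θ of Uniform(0, θ) is conjugate: posterior is Pareto(max(x_m, max xᵢ), k + n).
Sample maximum = 9.3; prior scale x_m = 10.7 → posterior scale = max = 10.7.
Posterior shape = 3.5 + 10 = 13.5.
E[θ|data] = k·x_m/(k−1) = 13.5·10.7/12.5 = 11.5560.

11.5560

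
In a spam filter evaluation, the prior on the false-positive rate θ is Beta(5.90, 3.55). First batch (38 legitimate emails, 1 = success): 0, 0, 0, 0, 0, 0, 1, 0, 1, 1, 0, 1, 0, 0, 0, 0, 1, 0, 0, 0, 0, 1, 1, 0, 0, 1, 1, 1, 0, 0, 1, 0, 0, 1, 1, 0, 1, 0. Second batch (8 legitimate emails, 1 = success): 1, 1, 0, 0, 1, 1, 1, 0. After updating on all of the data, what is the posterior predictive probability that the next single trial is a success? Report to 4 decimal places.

0.4491

The Beta prior is conjugate to a Binomial/Bernoulli likelihood; the update adds successes to α and failures to β.
After batch 1: Beta(5.90+14, 3.55+24) = Beta(19.90, 27.55).
After batch 2: Beta(19.90+5, 27.55+3) = Beta(24.90, 30.55).
For a single future Bernoulli trial, P(success | data) = α/(α+β) = 0.4491.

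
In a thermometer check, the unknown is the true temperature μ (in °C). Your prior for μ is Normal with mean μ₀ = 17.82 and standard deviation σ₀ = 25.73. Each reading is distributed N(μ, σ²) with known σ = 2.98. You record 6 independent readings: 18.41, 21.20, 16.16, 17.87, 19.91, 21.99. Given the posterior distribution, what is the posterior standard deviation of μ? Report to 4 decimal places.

For Normal data with known variance σ², a Normal(μ₀, σ₀²) prior on μ is conjugate. Posterior precision = 1/σ₀² + n/σ²; posterior mean is the precision-weighted average of μ₀ and x̄.
σ₀² = 25.73² = 662.0329, σ² = 2.98² = 8.8804; σ² + n·σ₀² = 8.8804 + 6·662.0329 = 3981.0778.
Posterior precision = 1/σ₀² + n/σ² = 1/662.0329 + 6/8.8804 = (σ² + n·σ₀²)/(σ₀²σ²) = 3981.0778/(662.0329·8.8804); posterior variance σₙ² = σ₀²σ²/(σ² + n·σ₀²) = 662.0329·8.8804/3981.0778 = 1.476765.
Posterior SD = √σₙ² = √(662.0329·8.8804/3981.0778) = 1.2152.

1.2152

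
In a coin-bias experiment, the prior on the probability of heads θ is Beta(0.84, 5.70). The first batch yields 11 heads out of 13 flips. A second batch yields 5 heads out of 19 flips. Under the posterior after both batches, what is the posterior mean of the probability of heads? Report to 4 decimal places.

The Beta prior is conjugate to a Binomial/Bernoulli likelihood; the update adds successes to α and failures to β.
After batch 1: Beta(0.84+11, 5.70+2) = Beta(11.84, 7.70).
After batch 2: Beta(11.84+5, 7.70+14) = Beta(16.84, 21.70).
Posterior mean = α/(α+β) = 16.84/38.54 = 0.4369.

0.4369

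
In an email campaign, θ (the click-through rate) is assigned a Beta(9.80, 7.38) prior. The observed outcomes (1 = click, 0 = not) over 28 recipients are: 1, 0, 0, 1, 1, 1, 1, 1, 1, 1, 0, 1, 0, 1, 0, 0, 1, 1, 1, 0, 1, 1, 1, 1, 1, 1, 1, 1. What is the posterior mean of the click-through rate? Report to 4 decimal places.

0.6817

The Beta prior is conjugate to a Binomial/Bernoulli likelihood; the update adds successes to α and failures to β.
Posterior: Beta(α+k, β+n−k) = Beta(9.80+21, 7.38+7) = Beta(30.80, 14.38).
Posterior mean = α/(α+β) = 30.80/45.18 = 0.6817.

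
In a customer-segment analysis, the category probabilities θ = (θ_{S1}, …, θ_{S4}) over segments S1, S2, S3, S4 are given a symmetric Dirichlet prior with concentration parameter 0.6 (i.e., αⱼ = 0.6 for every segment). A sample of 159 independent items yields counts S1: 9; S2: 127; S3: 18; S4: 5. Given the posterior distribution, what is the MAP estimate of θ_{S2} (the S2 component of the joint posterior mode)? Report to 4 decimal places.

The Dirichlet prior is conjugate to the Multinomial likelihood: each posterior αⱼ = prior αⱼ + observed count nⱼ.
Posterior concentration: (9.6, 127.6, 18.6, 5.6), total = 161.4.
Joint mode component: (α_{S2}−1)/(Σα−K) = 126.6/157.4 = 0.8043.

0.8043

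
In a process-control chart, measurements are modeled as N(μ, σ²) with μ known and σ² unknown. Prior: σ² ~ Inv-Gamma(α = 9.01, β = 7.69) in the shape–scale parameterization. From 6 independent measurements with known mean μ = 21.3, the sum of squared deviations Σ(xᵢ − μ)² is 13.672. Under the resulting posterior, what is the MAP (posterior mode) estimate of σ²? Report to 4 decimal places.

With known mean μ and an Inverse-Gamma(α, β) prior on σ², the Normal likelihood is conjugate: posterior is Inv-Gamma(α + n/2, β + Σ(xᵢ−μ)²/2).
Posterior: Inv-Gamma(9.01 + 6/2, 7.69 + 13.672/2) = Inv-Gamma(12.01, 14.5260).
Mode = β/(α+1) = 14.5260/13.01 = 1.1165.

1.1165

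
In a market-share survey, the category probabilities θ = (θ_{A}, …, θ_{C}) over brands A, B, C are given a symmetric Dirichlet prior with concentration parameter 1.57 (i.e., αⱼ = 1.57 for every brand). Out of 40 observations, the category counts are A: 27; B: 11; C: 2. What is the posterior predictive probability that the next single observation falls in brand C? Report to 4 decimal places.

The Dirichlet prior is conjugate to the Multinomial likelihood: each posterior αⱼ = prior αⱼ + observed count nⱼ.
Posterior concentration: (28.57, 12.57, 3.57), total = 44.71.
P(next = C | data) = α_{C}/Σα = 0.0798.

0.0798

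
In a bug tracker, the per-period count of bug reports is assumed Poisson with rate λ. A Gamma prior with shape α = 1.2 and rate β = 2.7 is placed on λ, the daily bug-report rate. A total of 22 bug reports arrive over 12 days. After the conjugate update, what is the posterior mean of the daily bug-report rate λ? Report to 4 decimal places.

1.5782

With a Gamma(shape α, rate β) prior, the Poisson likelihood is conjugate: the posterior is Gamma(α + ΣXᵢ, β + n).
Posterior: Gamma(α+S, β+n) = Gamma(1.2+22, 2.7+12) = Gamma(23.2, 14.7).
Posterior mean = α/β = 23.2/14.7 = 1.5782.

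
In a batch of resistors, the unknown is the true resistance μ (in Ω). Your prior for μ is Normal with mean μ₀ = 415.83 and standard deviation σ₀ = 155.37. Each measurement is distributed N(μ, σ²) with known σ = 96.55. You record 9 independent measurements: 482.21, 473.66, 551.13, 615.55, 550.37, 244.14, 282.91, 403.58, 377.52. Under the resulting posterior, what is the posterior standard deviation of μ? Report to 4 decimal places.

For Normal data with known variance σ², a Normal(μ₀, σ₀²) prior on μ is conjugate. Posterior precision = 1/σ₀² + n/σ²; posterior mean is the precision-weighted average of μ₀ and x̄.
σ₀² = 155.37² = 24139.8369, σ² = 96.55² = 9321.9025; σ² + n·σ₀² = 9321.9025 + 9·24139.8369 = 226580.4346.
Posterior precision = 1/σ₀² + n/σ² = 1/24139.8369 + 9/9321.9025 = (σ² + n·σ₀²)/(σ₀²σ²) = 226580.4346/(24139.8369·9321.9025); posterior variance σₙ² = σ₀²σ²/(σ² + n·σ₀²) = 24139.8369·9321.9025/226580.4346 = 993.153740.
Posterior SD = √σₙ² = √(24139.8369·9321.9025/226580.4346) = 31.5143.

31.5143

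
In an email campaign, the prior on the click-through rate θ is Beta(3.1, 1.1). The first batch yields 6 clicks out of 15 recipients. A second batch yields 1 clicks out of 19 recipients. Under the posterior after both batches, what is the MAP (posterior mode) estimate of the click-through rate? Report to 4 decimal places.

The Beta prior is conjugate to a Binomial/Bernoulli likelihood; the update adds successes to α and failures to β.
After batch 1: Beta(3.1+6, 1.1+9) = Beta(9.1, 10.1).
After batch 2: Beta(9.1+1, 10.1+18) = Beta(10.1, 28.1).
Mode of Beta(a,b) for a,b>1 is (a−1)/(a+b−2) = 9.1/36.2 = 0.2514.

0.2514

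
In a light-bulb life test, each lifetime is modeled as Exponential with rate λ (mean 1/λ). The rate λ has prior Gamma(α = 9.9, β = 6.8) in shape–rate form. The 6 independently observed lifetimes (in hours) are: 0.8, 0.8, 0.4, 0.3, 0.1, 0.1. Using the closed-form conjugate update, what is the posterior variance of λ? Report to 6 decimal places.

0.183836

With a Gamma(shape α, rate β) prior on the exponential rate λ, the posterior after n observations with total T = Σxᵢ is Gamma(α+n, β+T).
Sum of observations T = 2.5 hours; n = 6.
Posterior: Gamma(9.9+6, 6.8+2.5) = Gamma(15.9, 9.3).
Var = α/β² = 0.183836.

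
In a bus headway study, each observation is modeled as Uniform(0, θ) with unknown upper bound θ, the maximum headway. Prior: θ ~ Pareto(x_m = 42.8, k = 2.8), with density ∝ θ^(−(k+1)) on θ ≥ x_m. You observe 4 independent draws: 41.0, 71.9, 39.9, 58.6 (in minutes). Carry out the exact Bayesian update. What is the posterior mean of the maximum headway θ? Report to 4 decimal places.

A Pareto(scale x_m, shape k) prior on the upper bound θ of Uniform(0, θ) is conjugate: posterior is Pareto(max(x_m, max xᵢ), k + n).
Sample maximum = 71.9; prior scale x_m = 42.8 → posterior scale = max = 71.9.
Posterior shape = 2.8 + 4 = 6.8.
E[θ|data] = k·x_m/(k−1) = 6.8·71.9/5.8 = 84.2966.

84.2966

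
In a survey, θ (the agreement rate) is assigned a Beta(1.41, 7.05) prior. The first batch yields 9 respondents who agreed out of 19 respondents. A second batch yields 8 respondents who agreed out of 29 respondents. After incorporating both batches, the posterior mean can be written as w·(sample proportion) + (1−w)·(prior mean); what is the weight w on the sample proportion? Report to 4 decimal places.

0.8502

The Beta prior is conjugate to a Binomial/Bernoulli likelihood; the update adds successes to α and failures to β.
Total number of respondents: n = 19 + 29 = 48.
Posterior mean = (α₀+k)/(α₀+β₀+n) = [n/(α₀+β₀+n)]·(k/n) + [(α₀+β₀)/(α₀+β₀+n)]·α₀/(α₀+β₀), so only n and the prior enter the weight.
The weight on the data is w = n/(α₀+β₀+n) = 48/(1.41+7.05+48) = 48/56.46 = 0.8502.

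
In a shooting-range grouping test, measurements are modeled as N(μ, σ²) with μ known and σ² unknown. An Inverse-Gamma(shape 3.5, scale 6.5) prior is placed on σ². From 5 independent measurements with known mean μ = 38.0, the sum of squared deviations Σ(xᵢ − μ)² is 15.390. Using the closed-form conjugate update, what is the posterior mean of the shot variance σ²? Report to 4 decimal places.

With known mean μ and an Inverse-Gamma(α, β) prior on σ², the Normal likelihood is conjugate: posterior is Inv-Gamma(α + n/2, β + Σ(xᵢ−μ)²/2).
Posterior: Inv-Gamma(3.5 + 5/2, 6.5 + 15.390/2) = Inv-Gamma(6.00, 14.1950).
E[σ²|data] = β/(α−1) = 14.1950/5.00 = 2.8390.

2.8390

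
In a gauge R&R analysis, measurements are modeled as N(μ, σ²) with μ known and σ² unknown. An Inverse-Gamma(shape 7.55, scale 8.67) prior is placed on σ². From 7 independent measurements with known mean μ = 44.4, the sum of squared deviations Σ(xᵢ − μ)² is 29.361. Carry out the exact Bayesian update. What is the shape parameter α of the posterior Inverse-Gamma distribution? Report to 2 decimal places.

11.05

With known mean μ and an Inverse-Gamma(α, β) prior on σ², the Normal likelihood is conjugate: posterior is Inv-Gamma(α + n/2, β + Σ(xᵢ−μ)²/2).
Posterior: Inv-Gamma(7.55 + 7/2, 8.67 + 29.361/2) = Inv-Gamma(11.05, 23.3505).
Posterior α = 11.05.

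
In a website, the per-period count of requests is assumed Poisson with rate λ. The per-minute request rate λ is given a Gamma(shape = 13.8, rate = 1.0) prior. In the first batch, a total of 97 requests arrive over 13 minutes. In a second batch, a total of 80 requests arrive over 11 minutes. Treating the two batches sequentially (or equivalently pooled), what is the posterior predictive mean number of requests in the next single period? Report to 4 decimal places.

7.6320

With a Gamma(shape α, rate β) prior, the Poisson likelihood is conjugate: the posterior is Gamma(α + ΣXᵢ, β + n).
After batch 1: Gamma(α+S, β+n) = Gamma(13.8+97, 1.0+13) = Gamma(110.8, 14.0).
After batch 2: Gamma(α+S, β+n) = Gamma(110.8+80, 14.0+11) = Gamma(190.8, 25.0).
The predictive distribution for one future period is NegBinom with mean α/β = 7.6320.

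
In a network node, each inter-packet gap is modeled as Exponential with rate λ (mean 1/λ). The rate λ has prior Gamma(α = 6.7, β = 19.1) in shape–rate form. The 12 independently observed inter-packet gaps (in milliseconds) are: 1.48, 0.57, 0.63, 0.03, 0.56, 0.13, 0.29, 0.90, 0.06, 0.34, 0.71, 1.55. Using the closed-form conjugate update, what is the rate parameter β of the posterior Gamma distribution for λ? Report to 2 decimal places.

26.35

With a Gamma(shape α, rate β) prior on the exponential rate λ, the posterior after n observations with total T = Σxᵢ is Gamma(α+n, β+T).
Sum of observations T = 7.25 milliseconds; n = 12.
Posterior: Gamma(6.7+12, 19.1+7.25) = Gamma(18.7, 26.35).
Posterior β = 26.35.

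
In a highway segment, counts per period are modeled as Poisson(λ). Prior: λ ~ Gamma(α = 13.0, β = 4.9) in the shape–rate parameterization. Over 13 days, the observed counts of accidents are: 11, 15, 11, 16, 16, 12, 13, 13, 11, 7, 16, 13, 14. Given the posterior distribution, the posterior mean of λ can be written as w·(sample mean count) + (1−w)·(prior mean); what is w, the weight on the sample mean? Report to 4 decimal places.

With a Gamma(shape α, rate β) prior, the Poisson likelihood is conjugate: the posterior is Gamma(α + ΣXᵢ, β + n).
Posterior mean = (α₀+S)/(β₀+n) = [n/(β₀+n)]·(S/n) + [β₀/(β₀+n)]·(α₀/β₀), so only n and β₀ enter the weight.
Weight on data w = n/(β₀+n) = 13/(4.9+13) = 13/17.9 = 0.7263.

0.7263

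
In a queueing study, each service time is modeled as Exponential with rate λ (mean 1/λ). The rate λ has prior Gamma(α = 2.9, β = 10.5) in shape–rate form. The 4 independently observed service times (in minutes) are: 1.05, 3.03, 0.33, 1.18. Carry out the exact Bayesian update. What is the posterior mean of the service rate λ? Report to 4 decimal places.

With a Gamma(shape α, rate β) prior on the exponential rate λ, the posterior after n observations with total T = Σxᵢ is Gamma(α+n, β+T).
Sum of observations T = 5.59 minutes; n = 4.
Posterior: Gamma(2.9+4, 10.5+5.59) = Gamma(6.9, 16.09).
Posterior mean of λ = α/β = 6.9/16.09 = 0.4288.

0.4288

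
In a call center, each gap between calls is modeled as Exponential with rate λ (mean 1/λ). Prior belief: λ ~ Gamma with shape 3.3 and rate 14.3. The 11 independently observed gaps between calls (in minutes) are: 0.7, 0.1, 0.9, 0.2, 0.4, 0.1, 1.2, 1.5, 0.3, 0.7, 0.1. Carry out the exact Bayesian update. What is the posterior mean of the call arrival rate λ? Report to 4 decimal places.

With a Gamma(shape α, rate β) prior on the exponential rate λ, the posterior after n observations with total T = Σxᵢ is Gamma(α+n, β+T).
Sum of observations T = 6.2 minutes; n = 11.
Posterior: Gamma(3.3+11, 14.3+6.2) = Gamma(14.3, 20.5).
Posterior mean of λ = α/β = 14.3/20.5 = 0.6976.

0.6976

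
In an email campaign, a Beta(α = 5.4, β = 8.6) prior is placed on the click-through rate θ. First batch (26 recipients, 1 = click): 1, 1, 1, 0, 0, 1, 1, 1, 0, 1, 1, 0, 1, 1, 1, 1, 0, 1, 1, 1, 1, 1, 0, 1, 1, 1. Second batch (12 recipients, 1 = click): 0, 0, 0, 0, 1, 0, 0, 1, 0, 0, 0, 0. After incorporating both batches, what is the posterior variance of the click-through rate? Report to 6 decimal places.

0.004703

The Beta prior is conjugate to a Binomial/Bernoulli likelihood; the update adds successes to α and failures to β.
After batch 1: Beta(5.4+20, 8.6+6) = Beta(25.4, 14.6).
After batch 2: Beta(25.4+2, 14.6+10) = Beta(27.4, 24.6).
Var = αβ/((α+β)²(α+β+1)) = 27.4·24.6/(52.0²·53.0) = 0.004703.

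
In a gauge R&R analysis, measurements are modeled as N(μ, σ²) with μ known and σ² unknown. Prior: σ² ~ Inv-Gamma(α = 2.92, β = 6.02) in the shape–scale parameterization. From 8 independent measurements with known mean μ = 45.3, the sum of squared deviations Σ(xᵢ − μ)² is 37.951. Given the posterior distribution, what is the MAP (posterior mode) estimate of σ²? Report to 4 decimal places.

3.1560

With known mean μ and an Inverse-Gamma(α, β) prior on σ², the Normal likelihood is conjugate: posterior is Inv-Gamma(α + n/2, β + Σ(xᵢ−μ)²/2).
Posterior: Inv-Gamma(2.92 + 8/2, 6.02 + 37.951/2) = Inv-Gamma(6.92, 24.9955).
Mode = β/(α+1) = 24.9955/7.92 = 3.1560.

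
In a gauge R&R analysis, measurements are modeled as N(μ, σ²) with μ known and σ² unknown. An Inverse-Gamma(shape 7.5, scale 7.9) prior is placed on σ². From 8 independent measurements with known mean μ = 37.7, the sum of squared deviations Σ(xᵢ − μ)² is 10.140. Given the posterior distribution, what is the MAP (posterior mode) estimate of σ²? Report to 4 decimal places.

With known mean μ and an Inverse-Gamma(α, β) prior on σ², the Normal likelihood is conjugate: posterior is Inv-Gamma(α + n/2, β + Σ(xᵢ−μ)²/2).
Posterior: Inv-Gamma(7.5 + 8/2, 7.9 + 10.140/2) = Inv-Gamma(11.50, 12.9700).
Mode = β/(α+1) = 12.9700/12.50 = 1.0376.

1.0376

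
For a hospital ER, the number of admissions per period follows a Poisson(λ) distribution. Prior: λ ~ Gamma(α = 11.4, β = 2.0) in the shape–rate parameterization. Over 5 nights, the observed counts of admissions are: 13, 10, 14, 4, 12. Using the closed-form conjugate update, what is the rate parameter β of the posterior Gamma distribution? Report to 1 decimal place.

With a Gamma(shape α, rate β) prior, the Poisson likelihood is conjugate: the posterior is Gamma(α + ΣXᵢ, β + n).
Sum of counts S = 53 over n = 5 nights.
Posterior: Gamma(α+S, β+n) = Gamma(11.4+53, 2.0+5) = Gamma(64.4, 7.0).
Posterior β = 7.0.

7.0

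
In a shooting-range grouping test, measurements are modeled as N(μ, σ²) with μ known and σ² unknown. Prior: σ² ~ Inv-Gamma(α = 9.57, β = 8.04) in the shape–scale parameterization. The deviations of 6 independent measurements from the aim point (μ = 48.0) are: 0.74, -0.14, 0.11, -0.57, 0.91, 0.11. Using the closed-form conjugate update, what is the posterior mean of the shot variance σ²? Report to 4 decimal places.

With known mean μ and an Inverse-Gamma(α, β) prior on σ², the Normal likelihood is conjugate: posterior is Inv-Gamma(α + n/2, β + Σ(xᵢ−μ)²/2).
Σ(xᵢ−μ)² = (0.74)² + (-0.14)² + (0.11)² + (-0.57)² + (0.91)² + (0.11)² = 1.7444.
Posterior: Inv-Gamma(9.57 + 6/2, 8.04 + 1.7444/2) = Inv-Gamma(12.57, 8.91220).
E[σ²|data] = β/(α−1) = 8.91220/11.57 = 0.7703.

0.7703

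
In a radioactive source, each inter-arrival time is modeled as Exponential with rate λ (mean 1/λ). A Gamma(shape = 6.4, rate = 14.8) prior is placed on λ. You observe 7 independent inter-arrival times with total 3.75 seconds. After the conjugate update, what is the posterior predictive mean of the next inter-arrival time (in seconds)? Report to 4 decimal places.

With a Gamma(shape α, rate β) prior on the exponential rate λ, the posterior after n observations with total T = Σxᵢ is Gamma(α+n, β+T).
Posterior: Gamma(6.4+7, 14.8+3.75) = Gamma(13.4, 18.55).
The predictive distribution for the next observation is Lomax; its mean is β/(α−1) = 18.55/12.4 = 1.4960.

1.4960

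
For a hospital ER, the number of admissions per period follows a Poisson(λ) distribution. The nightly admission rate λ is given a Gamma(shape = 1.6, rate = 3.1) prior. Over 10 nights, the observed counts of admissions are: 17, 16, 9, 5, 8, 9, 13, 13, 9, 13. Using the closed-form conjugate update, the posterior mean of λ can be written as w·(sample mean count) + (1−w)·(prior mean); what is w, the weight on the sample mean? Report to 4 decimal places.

With a Gamma(shape α, rate β) prior, the Poisson likelihood is conjugate: the posterior is Gamma(α + ΣXᵢ, β + n).
Posterior mean = (α₀+S)/(β₀+n) = [n/(β₀+n)]·(S/n) + [β₀/(β₀+n)]·(α₀/β₀), so only n and β₀ enter the weight.
Weight on data w = n/(β₀+n) = 10/(3.1+10) = 10/13.1 = 0.7634.

0.7634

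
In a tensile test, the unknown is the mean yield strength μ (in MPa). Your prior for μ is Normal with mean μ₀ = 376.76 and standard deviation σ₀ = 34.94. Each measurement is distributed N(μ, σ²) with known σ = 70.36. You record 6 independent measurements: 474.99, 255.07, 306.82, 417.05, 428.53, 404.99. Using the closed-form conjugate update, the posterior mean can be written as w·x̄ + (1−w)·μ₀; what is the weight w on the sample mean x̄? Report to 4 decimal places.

0.5967

For Normal data with known variance σ², a Normal(μ₀, σ₀²) prior on μ is conjugate. Posterior precision = 1/σ₀² + n/σ²; posterior mean is the precision-weighted average of μ₀ and x̄.
σ₀² = 34.94² = 1220.8036, σ² = 70.36² = 4950.5296. Prior precision 1/σ₀² = 1/1220.8036; data precision n/σ² = 6/4950.5296.
w = (n/σ²)/(1/σ₀² + n/σ²) = n·σ₀²/(σ² + n·σ₀²) = 6·1220.8036/(4950.5296 + 6·1220.8036) = 7324.8216/12275.3512 = 0.5967.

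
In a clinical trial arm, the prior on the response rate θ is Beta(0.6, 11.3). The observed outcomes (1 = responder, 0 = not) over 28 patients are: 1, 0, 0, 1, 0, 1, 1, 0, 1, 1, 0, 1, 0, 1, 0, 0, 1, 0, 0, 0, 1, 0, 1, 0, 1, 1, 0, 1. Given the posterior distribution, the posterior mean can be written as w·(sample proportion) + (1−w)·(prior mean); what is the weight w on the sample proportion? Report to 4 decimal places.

0.7018

The Beta prior is conjugate to a Binomial/Bernoulli likelihood; the update adds successes to α and failures to β.
Posterior mean = (α₀+k)/(α₀+β₀+n) = [n/(α₀+β₀+n)]·(k/n) + [(α₀+β₀)/(α₀+β₀+n)]·α₀/(α₀+β₀), so only n and the prior enter the weight.
The weight on the data is w = n/(α₀+β₀+n) = 28/(0.6+11.3+28) = 28/39.9 = 0.7018.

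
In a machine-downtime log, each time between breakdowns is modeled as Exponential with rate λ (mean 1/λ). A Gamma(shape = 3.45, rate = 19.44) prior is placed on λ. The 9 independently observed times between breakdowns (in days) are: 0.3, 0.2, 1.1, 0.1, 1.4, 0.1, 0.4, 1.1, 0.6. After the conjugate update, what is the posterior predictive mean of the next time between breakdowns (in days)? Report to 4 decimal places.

2.1607

With a Gamma(shape α, rate β) prior on the exponential rate λ, the posterior after n observations with total T = Σxᵢ is Gamma(α+n, β+T).
Sum of observations T = 5.3 days; n = 9.
Posterior: Gamma(3.45+9, 19.44+5.3) = Gamma(12.45, 24.74).
The predictive distribution for the next observation is Lomax; its mean is β/(α−1) = 24.74/11.45 = 2.1607.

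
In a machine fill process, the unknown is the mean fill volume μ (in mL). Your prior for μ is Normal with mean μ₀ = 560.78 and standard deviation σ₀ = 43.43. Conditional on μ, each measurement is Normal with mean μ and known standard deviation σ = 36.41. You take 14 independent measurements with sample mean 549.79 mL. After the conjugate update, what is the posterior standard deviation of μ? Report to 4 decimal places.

9.4955

For Normal data with known variance σ², a Normal(μ₀, σ₀²) prior on μ is conjugate. Posterior precision = 1/σ₀² + n/σ²; posterior mean is the precision-weighted average of μ₀ and x̄.
σ₀² = 43.43² = 1886.1649, σ² = 36.41² = 1325.6881; σ² + n·σ₀² = 1325.6881 + 14·1886.1649 = 27731.9967.
Posterior precision = 1/σ₀² + n/σ² = 1/1886.1649 + 14/1325.6881 = (σ² + n·σ₀²)/(σ₀²σ²) = 27731.9967/(1886.1649·1325.6881); posterior variance σₙ² = σ₀²σ²/(σ² + n·σ₀²) = 1886.1649·1325.6881/27731.9967 = 90.165392.
Posterior SD = √σₙ² = √(1886.1649·1325.6881/27731.9967) = 9.4955.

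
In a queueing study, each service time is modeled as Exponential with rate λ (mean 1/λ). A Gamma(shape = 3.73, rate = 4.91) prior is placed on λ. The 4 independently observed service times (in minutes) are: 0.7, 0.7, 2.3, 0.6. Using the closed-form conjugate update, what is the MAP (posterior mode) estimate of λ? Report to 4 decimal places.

0.7307

With a Gamma(shape α, rate β) prior on the exponential rate λ, the posterior after n observations with total T = Σxᵢ is Gamma(α+n, β+T).
Sum of observations T = 4.3 minutes; n = 4.
Posterior: Gamma(3.73+4, 4.91+4.3) = Gamma(7.73, 9.21).
Mode = (α−1)/β = 0.7307.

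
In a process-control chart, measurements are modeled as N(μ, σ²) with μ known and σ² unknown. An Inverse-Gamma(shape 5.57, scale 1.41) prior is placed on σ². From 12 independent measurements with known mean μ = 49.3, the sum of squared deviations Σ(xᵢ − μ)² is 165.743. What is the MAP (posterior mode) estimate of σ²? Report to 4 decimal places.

6.7050

With known mean μ and an Inverse-Gamma(α, β) prior on σ², the Normal likelihood is conjugate: posterior is Inv-Gamma(α + n/2, β + Σ(xᵢ−μ)²/2).
Posterior: Inv-Gamma(5.57 + 12/2, 1.41 + 165.743/2) = Inv-Gamma(11.57, 84.2815).
Mode = β/(α+1) = 84.2815/12.57 = 6.7050.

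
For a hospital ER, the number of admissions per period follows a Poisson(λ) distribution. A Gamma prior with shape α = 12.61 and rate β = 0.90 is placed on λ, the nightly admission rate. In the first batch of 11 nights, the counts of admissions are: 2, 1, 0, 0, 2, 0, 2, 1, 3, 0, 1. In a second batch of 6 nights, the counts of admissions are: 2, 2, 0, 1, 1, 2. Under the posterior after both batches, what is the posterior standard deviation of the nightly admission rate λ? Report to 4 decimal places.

With a Gamma(shape α, rate β) prior, the Poisson likelihood is conjugate: the posterior is Gamma(α + ΣXᵢ, β + n).
Batch 1: sum of counts S = 12 over n = 11 nights.
After batch 1: Gamma(α+S, β+n) = Gamma(12.61+12, 0.90+11) = Gamma(24.61, 11.90).
Batch 2: sum of counts S = 8 over n = 6 nights.
After batch 2: Gamma(α+S, β+n) = Gamma(24.61+8, 11.90+6) = Gamma(32.61, 17.90).
SD = √α/β = √32.61/17.90 = 0.3190.

0.3190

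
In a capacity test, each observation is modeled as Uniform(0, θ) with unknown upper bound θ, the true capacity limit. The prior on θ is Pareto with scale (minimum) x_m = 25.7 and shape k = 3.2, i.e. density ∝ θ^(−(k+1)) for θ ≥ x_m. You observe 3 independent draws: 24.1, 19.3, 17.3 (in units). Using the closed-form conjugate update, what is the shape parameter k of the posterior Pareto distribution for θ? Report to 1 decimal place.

6.2

A Pareto(scale x_m, shape k) prior on the upper bound θ of Uniform(0, θ) is conjugate: posterior is Pareto(max(x_m, max xᵢ), k + n).
Sample maximum = 24.1; prior scale x_m = 25.7 → posterior scale = max = 25.7.
Posterior shape = 3.2 + 3 = 6.2.
Posterior shape k = 6.2.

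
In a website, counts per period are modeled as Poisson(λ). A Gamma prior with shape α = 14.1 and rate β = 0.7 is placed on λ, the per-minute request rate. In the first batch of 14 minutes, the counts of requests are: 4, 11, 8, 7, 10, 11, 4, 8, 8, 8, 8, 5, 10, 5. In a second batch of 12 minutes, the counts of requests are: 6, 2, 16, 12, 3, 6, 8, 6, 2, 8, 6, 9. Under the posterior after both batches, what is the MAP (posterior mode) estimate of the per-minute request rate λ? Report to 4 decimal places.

With a Gamma(shape α, rate β) prior, the Poisson likelihood is conjugate: the posterior is Gamma(α + ΣXᵢ, β + n).
Batch 1: sum of counts S = 107 over n = 14 minutes.
After batch 1: Gamma(α+S, β+n) = Gamma(14.1+107, 0.7+14) = Gamma(121.1, 14.7).
Batch 2: sum of counts S = 84 over n = 12 minutes.
After batch 2: Gamma(α+S, β+n) = Gamma(121.1+84, 14.7+12) = Gamma(205.1, 26.7).
Mode of Gamma(α,β) for α≥1 is (α−1)/β = 204.1/26.7 = 7.6442.

7.6442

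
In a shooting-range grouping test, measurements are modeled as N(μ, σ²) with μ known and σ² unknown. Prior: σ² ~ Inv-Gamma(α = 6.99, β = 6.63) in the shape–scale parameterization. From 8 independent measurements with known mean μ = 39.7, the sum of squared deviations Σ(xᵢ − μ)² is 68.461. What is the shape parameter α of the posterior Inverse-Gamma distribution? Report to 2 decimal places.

With known mean μ and an Inverse-Gamma(α, β) prior on σ², the Normal likelihood is conjugate: posterior is Inv-Gamma(α + n/2, β + Σ(xᵢ−μ)²/2).
Posterior: Inv-Gamma(6.99 + 8/2, 6.63 + 68.461/2) = Inv-Gamma(10.99, 40.8605).
Posterior α = 10.99.

10.99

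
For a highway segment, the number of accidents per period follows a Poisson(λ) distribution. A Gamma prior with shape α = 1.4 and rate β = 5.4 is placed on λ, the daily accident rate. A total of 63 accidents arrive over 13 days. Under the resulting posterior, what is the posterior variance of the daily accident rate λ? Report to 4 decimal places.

With a Gamma(shape α, rate β) prior, the Poisson likelihood is conjugate: the posterior is Gamma(α + ΣXᵢ, β + n).
Posterior: Gamma(α+S, β+n) = Gamma(1.4+63, 5.4+13) = Gamma(64.4, 18.4).
Var = α/β² = 64.4/18.4² = 0.1902.

0.1902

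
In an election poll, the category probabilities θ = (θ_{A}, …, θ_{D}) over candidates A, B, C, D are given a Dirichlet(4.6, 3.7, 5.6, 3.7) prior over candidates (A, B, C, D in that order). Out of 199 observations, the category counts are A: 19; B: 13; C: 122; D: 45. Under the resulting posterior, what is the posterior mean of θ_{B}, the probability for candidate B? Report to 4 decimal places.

0.0771

The Dirichlet prior is conjugate to the Multinomial likelihood: each posterior αⱼ = prior αⱼ + observed count nⱼ.
Posterior concentration: (23.6, 16.7, 127.6, 48.7), total = 216.6.
E[θ_{B}|data] = α_{B}/Σα = 16.7/216.6 = 0.0771.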